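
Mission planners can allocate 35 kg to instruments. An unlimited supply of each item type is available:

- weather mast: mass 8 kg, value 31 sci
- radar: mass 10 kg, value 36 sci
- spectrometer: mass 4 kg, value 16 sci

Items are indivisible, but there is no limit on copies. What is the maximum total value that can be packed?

Best value-per-unit is spectrometer at 16/4; filling with it alone gives 8×16 = 128.
Optimal mix: 1×radar + 6×spectrometer → mass 34, value 132.

132 sci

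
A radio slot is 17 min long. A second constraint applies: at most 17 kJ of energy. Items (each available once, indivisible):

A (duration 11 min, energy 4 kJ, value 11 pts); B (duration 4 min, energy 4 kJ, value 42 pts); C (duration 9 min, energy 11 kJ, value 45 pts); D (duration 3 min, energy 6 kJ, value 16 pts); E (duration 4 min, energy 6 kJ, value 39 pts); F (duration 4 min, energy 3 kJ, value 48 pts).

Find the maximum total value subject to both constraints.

Feasible sets respecting both limits:
- B+E+F: duration 12, energy 13, value 129
- B+D+F: duration 11, energy 13, value 106
- D+E+F: duration 11, energy 15, value 103
- B+D+E: duration 11, energy 16, value 97
Best: 129 pts.

129 pts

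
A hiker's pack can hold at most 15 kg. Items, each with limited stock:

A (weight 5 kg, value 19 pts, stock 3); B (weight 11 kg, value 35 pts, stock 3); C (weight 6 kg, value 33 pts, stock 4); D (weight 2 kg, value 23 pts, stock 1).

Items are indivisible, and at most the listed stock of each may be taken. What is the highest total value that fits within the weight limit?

Top feasible selections:
- 2×C + 1×D: weight 14, value 89
- 1×A + 1×C + 1×D: weight 13, value 75
Best: 89 pts.

89 pts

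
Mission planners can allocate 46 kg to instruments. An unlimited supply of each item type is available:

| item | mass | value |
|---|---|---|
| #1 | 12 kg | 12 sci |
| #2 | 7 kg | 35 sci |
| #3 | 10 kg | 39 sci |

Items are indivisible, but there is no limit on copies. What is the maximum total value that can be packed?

214 sci

Best value-per-unit is #2 at 35/7; filling with it alone gives 6×35 = 210.
Optimal mix: 5×#2 + 1×#3 → mass 45, value 214.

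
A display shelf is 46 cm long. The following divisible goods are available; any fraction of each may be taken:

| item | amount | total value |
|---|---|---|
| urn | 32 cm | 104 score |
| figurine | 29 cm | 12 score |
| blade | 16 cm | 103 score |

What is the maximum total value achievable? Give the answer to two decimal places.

Take in order of value per unit:
- blade (103/16 per unit): all 16 → value 103, running total 103.00
- urn (104/32 per unit): 30 of 32 → value 30×104/32 = 97.5000, running total 200.50
Total 200.50.

200.50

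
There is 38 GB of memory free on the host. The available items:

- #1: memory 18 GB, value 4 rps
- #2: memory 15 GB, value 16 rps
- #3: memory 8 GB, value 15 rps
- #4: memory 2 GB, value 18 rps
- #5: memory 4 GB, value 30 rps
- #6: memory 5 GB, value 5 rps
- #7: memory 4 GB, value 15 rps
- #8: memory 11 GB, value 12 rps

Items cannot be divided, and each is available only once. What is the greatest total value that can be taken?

Check high-value combinations within 38 GB:
- #2+#3+#4+#5+#6+#7: memory 15+8+2+4+5+4=38, value 16+15+18+30+5+15=99
- #3+#4+#5+#6+#7+#8: memory 8+2+4+5+4+11=34, value 15+18+30+5+15+12=95
- #2+#3+#4+#5+#7: memory 15+8+2+4+4=33, value 16+15+18+30+15=94
- #2+#4+#5+#7+#8: memory 15+2+4+4+11=36, value 16+18+30+15+12=91
- #3+#4+#5+#7+#8: memory 8+2+4+4+11=29, value 15+18+30+15+12=90
Best: 99 rps.

99 rps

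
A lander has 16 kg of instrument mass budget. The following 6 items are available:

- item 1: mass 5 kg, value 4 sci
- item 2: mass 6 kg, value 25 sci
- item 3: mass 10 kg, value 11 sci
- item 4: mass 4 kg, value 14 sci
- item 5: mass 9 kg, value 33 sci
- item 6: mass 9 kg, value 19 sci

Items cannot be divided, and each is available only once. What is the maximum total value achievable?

This is a 0/1 knapsack; check combinations near the capacity.
- item 2+item 5: mass 6+9=15, value 25+33=58
- item 4+item 5: mass 4+9=13, value 14+33=47
- item 2+item 6: mass 6+9=15, value 25+19=44
- item 1+item 2+item 4: mass 5+6+4=15, value 4+25+14=43
- item 2+item 4: mass 6+4=10, value 25+14=39
Best: 58 sci.

58 sci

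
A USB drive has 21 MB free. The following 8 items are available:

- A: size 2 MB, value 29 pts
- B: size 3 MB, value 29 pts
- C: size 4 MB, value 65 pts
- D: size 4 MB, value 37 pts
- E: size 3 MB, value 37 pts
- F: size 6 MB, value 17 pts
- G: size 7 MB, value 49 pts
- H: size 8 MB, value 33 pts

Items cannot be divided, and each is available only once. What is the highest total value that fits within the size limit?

217 pts

Check high-value combinations within 21 MB:
- A+C+D+E+G: size 2+4+4+3+7=20, value 29+65+37+37+49=217
- B+C+D+E+G: size 3+4+4+3+7=21, value 29+65+37+37+49=217
- A+B+C+E+G: size 2+3+4+3+7=19, value 29+29+65+37+49=209
- A+B+C+D+G: size 2+3+4+4+7=20, value 29+29+65+37+49=209
Best: 217 pts.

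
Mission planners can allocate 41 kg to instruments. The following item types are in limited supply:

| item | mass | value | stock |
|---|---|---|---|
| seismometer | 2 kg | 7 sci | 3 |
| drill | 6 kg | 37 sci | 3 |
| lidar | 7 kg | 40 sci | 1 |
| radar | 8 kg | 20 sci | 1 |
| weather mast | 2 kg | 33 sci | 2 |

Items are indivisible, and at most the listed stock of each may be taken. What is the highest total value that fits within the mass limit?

Top feasible selections:
- 2×seismometer + 3×drill + 1×lidar + 1×radar + 2×weather mast: mass 41, value 251
- 1×seismometer + 3×drill + 1×lidar + 1×radar + 2×weather mast: mass 39, value 244
- 3×seismometer + 3×drill + 1×lidar + 2×weather mast: mass 35, value 238
Best: 251 sci.

251 sci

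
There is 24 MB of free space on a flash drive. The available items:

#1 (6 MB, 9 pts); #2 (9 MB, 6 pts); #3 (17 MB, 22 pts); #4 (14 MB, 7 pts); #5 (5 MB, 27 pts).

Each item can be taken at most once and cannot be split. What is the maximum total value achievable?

49 pts

Check high-value combinations within 24 MB:
- #3+#5: size 17+5=22, value 22+27=49
- #1+#2+#5: size 6+9+5=20, value 9+6+27=42
- #1+#5: size 6+5=11, value 9+27=36
- #4+#5: size 14+5=19, value 7+27=34
- #2+#5: size 9+5=14, value 6+27=33
Best: 49 pts.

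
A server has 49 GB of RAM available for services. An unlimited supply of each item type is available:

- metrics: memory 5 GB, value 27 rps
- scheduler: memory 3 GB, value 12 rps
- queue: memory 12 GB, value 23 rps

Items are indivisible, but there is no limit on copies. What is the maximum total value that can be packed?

Best value-per-unit is metrics at 27/5; filling with it alone gives 9×27 = 243.
Optimal mix: 9×metrics + 1×scheduler → memory 48, value 255.

255 rps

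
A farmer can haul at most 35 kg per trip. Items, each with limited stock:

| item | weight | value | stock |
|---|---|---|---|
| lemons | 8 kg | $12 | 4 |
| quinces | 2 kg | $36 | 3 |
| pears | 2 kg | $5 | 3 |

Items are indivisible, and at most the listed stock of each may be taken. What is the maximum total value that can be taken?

$154

Top feasible selections:
- 3×lemons + 3×quinces + 2×pears: weight 34, value 154
- 3×lemons + 3×quinces + 1×pears: weight 32, value 149
- 2×lemons + 3×quinces + 3×pears: weight 28, value 147
Best: $154.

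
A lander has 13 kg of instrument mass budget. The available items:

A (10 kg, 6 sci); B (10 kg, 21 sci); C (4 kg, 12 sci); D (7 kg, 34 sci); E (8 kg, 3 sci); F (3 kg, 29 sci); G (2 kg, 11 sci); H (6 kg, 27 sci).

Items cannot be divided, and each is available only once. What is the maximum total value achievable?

74 sci

Check high-value combinations within 13 kg:
- D+F+G: mass 7+3+2=12, value 34+29+11=74
- C+F+H: mass 4+3+6=13, value 12+29+27=68
- F+G+H: mass 3+2+6=11, value 29+11+27=67
- D+F: mass 7+3=10, value 34+29=63
Best: 74 sci.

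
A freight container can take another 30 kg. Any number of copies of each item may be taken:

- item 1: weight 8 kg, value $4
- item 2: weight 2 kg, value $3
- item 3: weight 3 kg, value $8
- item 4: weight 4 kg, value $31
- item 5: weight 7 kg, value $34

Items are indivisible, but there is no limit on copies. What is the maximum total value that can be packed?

$220

Best value-per-unit is item 4 at 31/4; filling with it alone gives 7×31 = 217.
Optimal mix: 1×item 2 + 7×item 4 → weight 30, value 220.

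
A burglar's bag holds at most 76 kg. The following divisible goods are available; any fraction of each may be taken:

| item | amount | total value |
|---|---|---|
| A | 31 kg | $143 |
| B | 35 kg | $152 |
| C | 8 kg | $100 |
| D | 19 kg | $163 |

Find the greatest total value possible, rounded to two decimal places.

484.17

Take in order of value per unit:
- C (100/8 per unit): all 8 → value 100, running total 100.00
- D (163/19 per unit): all 19 → value 163, running total 263.00
- A (143/31 per unit): all 31 → value 143, running total 406.00
- B (152/35 per unit): 18 of 35 → value 18×152/35 = 78.1714, running total 484.17
Total 484.17.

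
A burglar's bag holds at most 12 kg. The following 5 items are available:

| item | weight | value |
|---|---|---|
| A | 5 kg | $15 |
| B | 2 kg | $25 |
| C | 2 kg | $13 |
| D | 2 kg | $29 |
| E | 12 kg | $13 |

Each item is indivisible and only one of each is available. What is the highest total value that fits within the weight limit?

This is a 0/1 knapsack; check combinations near the capacity.
- A+B+C+D: weight 5+2+2+2=11, value 15+25+13+29=82
- A+B+D: weight 5+2+2=9, value 15+25+29=69
- B+C+D: weight 2+2+2=6, value 25+13+29=67
- A+C+D: weight 5+2+2=9, value 15+13+29=57
Best: $82.

$82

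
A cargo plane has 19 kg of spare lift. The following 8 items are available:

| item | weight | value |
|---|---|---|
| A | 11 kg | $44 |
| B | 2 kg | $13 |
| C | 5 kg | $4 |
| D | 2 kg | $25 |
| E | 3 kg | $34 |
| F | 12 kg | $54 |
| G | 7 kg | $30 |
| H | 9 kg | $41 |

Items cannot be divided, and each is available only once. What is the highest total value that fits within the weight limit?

This is a 0/1 knapsack; check combinations near the capacity.
- B+D+E+F: weight 2+2+3+12=19, value 13+25+34+54=126
- A+B+D+E: weight 11+2+2+3=18, value 44+13+25+34=116
- B+D+E+H: weight 2+2+3+9=16, value 13+25+34+41=113
- D+E+F: weight 2+3+12=17, value 25+34+54=113
Best: $126.

$126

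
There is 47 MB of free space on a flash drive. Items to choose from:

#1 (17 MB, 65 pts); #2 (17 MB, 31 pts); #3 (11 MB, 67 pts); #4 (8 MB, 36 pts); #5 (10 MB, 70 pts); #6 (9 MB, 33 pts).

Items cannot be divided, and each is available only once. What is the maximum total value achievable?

Check high-value combinations within 47 MB:
- #1+#3+#4+#5: size 17+11+8+10=46, value 65+67+36+70=238
- #1+#3+#5+#6: size 17+11+10+9=47, value 65+67+70+33=235
- #3+#4+#5+#6: size 11+8+10+9=38, value 67+36+70+33=206
- #1+#4+#5+#6: size 17+8+10+9=44, value 65+36+70+33=204
Best: 238 pts.

238 pts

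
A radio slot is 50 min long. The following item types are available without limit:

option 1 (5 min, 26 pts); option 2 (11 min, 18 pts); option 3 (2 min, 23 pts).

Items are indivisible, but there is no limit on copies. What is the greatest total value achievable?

575 pts

Best value-per-unit is option 3 at 23/2, and filling with it alone uses duration 25×2=50. No mix of the others beats 25×23 = 575.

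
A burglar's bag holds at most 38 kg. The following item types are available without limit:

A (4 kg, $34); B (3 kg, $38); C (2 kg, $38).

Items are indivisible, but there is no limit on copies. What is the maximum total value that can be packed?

Best value-per-unit is C at 38/2, and filling with it alone uses weight 19×2=38. No mix of the others beats 19×38 = 722.

$722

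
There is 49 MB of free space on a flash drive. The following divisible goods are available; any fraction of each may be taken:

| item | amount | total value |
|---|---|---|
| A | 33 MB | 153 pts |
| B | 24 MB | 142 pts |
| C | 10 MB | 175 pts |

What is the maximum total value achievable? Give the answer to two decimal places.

Take in order of value per unit:
- C (175/10 per unit): all 10 → value 175, running total 175.00
- B (142/24 per unit): all 24 → value 142, running total 317.00
- A (153/33 per unit): 15 of 33 → value 15×153/33 = 69.5455, running total 386.55
Total 386.55.

386.55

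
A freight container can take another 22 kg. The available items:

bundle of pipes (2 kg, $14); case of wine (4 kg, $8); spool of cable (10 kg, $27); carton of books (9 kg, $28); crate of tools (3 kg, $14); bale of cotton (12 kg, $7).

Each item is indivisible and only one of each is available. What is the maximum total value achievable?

Check high-value combinations within 22 kg:
- bundle of pipes+spool of cable+carton of books: weight 2+10+9=21, value 14+27+28=69
- spool of cable+carton of books+crate of tools: weight 10+9+3=22, value 27+28+14=69
- bundle of pipes+case of wine+carton of books+crate of tools: weight 2+4+9+3=18, value 14+8+28+14=64
- bundle of pipes+case of wine+spool of cable+crate of tools: weight 2+4+10+3=19, value 14+8+27+14=63
Best: $69.

$69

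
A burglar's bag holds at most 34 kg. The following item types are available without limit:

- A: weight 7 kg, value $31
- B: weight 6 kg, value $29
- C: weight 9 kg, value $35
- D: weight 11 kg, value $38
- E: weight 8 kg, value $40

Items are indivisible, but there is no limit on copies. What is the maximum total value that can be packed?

$167

Best value-per-unit is E at 40/8; filling with it alone gives 4×40 = 160.
Optimal mix: 3×B + 2×E → weight 34, value 167.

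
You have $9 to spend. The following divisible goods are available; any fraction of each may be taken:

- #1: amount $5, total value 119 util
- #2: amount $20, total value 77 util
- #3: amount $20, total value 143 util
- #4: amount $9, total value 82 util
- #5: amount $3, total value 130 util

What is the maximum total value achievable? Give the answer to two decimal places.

Take in order of value per unit:
- #5 (130/3 per unit): all 3 → value 130, running total 130.00
- #1 (119/5 per unit): all 5 → value 119, running total 249.00
- #4 (82/9 per unit): 1 of 9 → value 1×82/9 = 9.1111, running total 258.11
Total 258.11.

258.11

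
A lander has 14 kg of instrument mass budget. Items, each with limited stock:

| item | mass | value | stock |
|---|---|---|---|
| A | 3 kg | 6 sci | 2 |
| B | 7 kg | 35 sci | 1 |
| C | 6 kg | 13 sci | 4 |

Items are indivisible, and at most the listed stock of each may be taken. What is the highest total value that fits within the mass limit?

48 sci

Best selections within mass 14 and stock limits:
- 1×B + 1×C: mass 13, value 48
- 2×A + 1×B: mass 13, value 47
Best: 48 sci.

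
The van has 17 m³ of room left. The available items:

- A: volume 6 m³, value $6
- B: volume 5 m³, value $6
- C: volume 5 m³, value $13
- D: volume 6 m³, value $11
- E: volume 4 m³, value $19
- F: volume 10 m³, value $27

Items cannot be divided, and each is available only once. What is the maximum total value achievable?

$46

This is a 0/1 knapsack; check combinations near the capacity.
- E+F: volume 4+10=14, value 19+27=46
- C+D+E: volume 5+6+4=15, value 13+11+19=43
- C+F: volume 5+10=15, value 13+27=40
- B+C+E: volume 5+5+4=14, value 6+13+19=38
Best: $46.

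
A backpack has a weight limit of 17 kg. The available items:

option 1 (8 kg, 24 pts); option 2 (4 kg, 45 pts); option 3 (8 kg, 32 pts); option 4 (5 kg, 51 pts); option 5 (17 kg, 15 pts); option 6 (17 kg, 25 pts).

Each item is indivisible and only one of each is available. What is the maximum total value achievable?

128 pts

Check high-value combinations within 17 kg:
- option 2+option 3+option 4: weight 4+8+5=17, value 45+32+51=128
- option 1+option 2+option 4: weight 8+4+5=17, value 24+45+51=120
- option 2+option 4: weight 4+5=9, value 45+51=96
- option 3+option 4: weight 8+5=13, value 32+51=83
- option 2+option 3: weight 4+8=12, value 45+32=77
Best: 128 pts.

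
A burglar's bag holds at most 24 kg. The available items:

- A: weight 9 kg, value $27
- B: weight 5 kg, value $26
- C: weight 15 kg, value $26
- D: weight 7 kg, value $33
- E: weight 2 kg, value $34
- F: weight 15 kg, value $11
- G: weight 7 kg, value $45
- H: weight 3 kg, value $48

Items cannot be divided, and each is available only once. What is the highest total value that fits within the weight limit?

$186

Check high-value combinations within 24 kg:
- B+D+E+G+H: weight 5+7+2+7+3=24, value 26+33+34+45+48=186
- D+E+G+H: weight 7+2+7+3=19, value 33+34+45+48=160
- A+E+G+H: weight 9+2+7+3=21, value 27+34+45+48=154
Best: $186.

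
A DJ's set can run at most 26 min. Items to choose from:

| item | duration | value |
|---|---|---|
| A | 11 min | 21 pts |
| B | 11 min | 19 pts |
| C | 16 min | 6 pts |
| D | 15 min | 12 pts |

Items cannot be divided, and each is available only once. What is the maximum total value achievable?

40 pts

Check high-value combinations within 26 min:
- A+B: duration 11+11=22, value 21+19=40
- A+D: duration 11+15=26, value 21+12=33
- B+D: duration 11+15=26, value 19+12=31
- A: duration 11, value 21
- B: duration 11, value 19
Best: 40 pts.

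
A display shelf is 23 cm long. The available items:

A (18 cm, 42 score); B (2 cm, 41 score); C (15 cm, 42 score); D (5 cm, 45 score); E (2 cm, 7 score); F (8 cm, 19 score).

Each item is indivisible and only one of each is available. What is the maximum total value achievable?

128 score

Check high-value combinations within 23 cm:
- B+C+D: length 2+15+5=22, value 41+42+45=128
- B+D+E+F: length 2+5+2+8=17, value 41+45+7+19=112
- B+D+F: length 2+5+8=15, value 41+45+19=105
Best: 128 score.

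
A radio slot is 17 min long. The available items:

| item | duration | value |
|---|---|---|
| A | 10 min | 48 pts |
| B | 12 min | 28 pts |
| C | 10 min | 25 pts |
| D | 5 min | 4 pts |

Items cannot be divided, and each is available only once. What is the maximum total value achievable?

Check high-value combinations within 17 min:
- A+D: duration 10+5=15, value 48+4=52
- A: duration 10, value 48
- B+D: duration 12+5=17, value 28+4=32
- C+D: duration 10+5=15, value 25+4=29
Best: 52 pts.

52 pts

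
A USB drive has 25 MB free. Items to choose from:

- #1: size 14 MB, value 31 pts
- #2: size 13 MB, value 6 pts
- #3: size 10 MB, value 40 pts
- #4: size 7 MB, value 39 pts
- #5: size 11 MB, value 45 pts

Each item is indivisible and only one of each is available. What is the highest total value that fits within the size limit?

85 pts

Check high-value combinations within 25 MB:
- #3+#5: size 10+11=21, value 40+45=85
- #4+#5: size 7+11=18, value 39+45=84
- #3+#4: size 10+7=17, value 40+39=79
Best: 85 pts.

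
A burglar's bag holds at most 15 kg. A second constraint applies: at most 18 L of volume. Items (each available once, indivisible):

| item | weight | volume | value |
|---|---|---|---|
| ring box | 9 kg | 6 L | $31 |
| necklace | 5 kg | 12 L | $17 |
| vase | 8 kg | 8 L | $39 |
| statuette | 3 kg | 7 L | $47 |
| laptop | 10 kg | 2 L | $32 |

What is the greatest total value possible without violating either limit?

Feasible sets respecting both limits:
- vase+statuette: weight 11, volume 15, value 86
- statuette+laptop: weight 13, volume 9, value 79
- ring box+statuette: weight 12, volume 13, value 78
Best: $86.

$86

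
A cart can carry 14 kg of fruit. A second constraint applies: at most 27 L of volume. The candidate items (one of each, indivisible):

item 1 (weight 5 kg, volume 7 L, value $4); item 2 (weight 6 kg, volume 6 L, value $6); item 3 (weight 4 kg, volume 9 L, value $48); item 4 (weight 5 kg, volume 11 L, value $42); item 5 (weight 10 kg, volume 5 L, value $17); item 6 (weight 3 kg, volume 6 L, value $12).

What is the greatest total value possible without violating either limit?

$102

Feasible sets respecting both limits:
- item 3+item 4+item 6: weight 12, volume 26, value 102
- item 1+item 3+item 4: weight 14, volume 27, value 94
- item 3+item 4: weight 9, volume 20, value 90
Best: $102.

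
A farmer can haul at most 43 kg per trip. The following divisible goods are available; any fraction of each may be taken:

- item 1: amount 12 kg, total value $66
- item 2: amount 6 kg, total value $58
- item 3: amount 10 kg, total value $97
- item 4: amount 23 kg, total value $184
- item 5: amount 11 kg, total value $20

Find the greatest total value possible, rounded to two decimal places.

361.00

Take in order of value per unit:
- item 3 (97/10 per unit): all 10 → value 97, running total 97.00
- item 2 (58/6 per unit): all 6 → value 58, running total 155.00
- item 4 (184/23 per unit): all 23 → value 184, running total 339.00
- item 1 (66/12 per unit): 4 of 12 → value 4×66/12 = 22.0000, running total 361.00
Total 361.00.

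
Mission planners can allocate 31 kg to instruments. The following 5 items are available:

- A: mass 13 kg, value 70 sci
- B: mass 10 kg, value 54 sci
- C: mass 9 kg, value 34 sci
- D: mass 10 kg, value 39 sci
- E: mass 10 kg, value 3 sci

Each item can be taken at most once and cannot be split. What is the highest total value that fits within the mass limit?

127 sci

This is a 0/1 knapsack; check combinations near the capacity.
- B+C+D: mass 10+9+10=29, value 54+34+39=127
- A+B: mass 13+10=23, value 70+54=124
- A+D: mass 13+10=23, value 70+39=109
- A+C: mass 13+9=22, value 70+34=104
- B+D+E: mass 10+10+10=30, value 54+39+3=96
Best: 127 sci.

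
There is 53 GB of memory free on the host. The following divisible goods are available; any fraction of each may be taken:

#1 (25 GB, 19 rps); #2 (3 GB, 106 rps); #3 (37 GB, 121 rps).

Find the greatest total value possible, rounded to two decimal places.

Take in order of value per unit:
- #2 (106/3 per unit): all 3 → value 106, running total 106.00
- #3 (121/37 per unit): all 37 → value 121, running total 227.00
- #1 (19/25 per unit): 13 of 25 → value 13×19/25 = 9.8800, running total 236.88
Total 236.88.

236.88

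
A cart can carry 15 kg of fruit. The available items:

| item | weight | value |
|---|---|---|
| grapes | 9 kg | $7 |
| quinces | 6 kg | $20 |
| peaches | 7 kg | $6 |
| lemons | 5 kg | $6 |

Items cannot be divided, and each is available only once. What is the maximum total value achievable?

$27

Check high-value combinations within 15 kg:
- grapes+quinces: weight 9+6=15, value 7+20=27
- quinces+lemons: weight 6+5=11, value 20+6=26
- quinces+peaches: weight 6+7=13, value 20+6=26
- quinces: weight 6, value 20
Best: $27.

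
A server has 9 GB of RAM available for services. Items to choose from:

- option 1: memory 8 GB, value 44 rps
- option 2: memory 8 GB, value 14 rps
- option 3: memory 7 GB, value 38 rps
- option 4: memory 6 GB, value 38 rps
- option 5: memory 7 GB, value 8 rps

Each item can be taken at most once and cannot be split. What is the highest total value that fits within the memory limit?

Check high-value combinations within 9 GB:
- option 1: memory 8, value 44
- option 4: memory 6, value 38
- option 3: memory 7, value 38
- option 2: memory 8, value 14
- option 5: memory 7, value 8
Best: 44 rps.

44 rps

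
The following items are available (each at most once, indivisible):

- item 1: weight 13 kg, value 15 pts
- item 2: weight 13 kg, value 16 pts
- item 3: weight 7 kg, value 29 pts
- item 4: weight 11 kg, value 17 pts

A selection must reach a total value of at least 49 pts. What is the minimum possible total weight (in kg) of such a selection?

Subsets with value ≥ 49, sorted by total weight:
- item 2+item 3+item 4: weight 31, value 62
- item 1+item 3+item 4: weight 31, value 61
Minimum weight: 31 kg.

31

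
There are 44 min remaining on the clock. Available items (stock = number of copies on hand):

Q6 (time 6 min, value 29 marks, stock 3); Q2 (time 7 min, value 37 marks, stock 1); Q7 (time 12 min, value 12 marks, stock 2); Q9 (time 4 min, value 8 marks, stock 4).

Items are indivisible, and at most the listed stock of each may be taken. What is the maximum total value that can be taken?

Top feasible selections:
- 3×Q6 + 1×Q2 + 4×Q9: time 41, value 156
- 3×Q6 + 1×Q2 + 3×Q9: time 37, value 148
- 3×Q6 + 1×Q2 + 1×Q7 + 1×Q9: time 41, value 144
- 3×Q6 + 1×Q2 + 2×Q9: time 33, value 140
Best: 156 marks.

156 marks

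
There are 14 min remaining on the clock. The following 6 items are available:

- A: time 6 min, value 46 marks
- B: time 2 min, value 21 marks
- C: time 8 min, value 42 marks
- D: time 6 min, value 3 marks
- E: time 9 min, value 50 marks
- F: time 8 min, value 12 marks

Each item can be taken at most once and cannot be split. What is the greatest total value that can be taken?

Check high-value combinations within 14 min:
- A+C: time 6+8=14, value 46+42=88
- B+E: time 2+9=11, value 21+50=71
- A+B+D: time 6+2+6=14, value 46+21+3=70
Best: 88 marks.

88 marks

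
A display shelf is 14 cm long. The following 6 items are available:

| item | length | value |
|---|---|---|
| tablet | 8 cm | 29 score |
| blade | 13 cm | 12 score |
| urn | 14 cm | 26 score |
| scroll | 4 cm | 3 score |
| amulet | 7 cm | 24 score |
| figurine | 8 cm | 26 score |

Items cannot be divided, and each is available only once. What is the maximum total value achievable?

32 score

This is a 0/1 knapsack; check combinations near the capacity.
- tablet+scroll: length 8+4=12, value 29+3=32
- tablet: length 8, value 29
- scroll+figurine: length 4+8=12, value 3+26=29
Best: 32 score.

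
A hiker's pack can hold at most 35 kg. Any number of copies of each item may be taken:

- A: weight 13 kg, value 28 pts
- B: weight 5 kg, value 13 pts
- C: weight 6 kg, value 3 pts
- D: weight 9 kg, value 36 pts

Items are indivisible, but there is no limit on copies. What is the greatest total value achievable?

Best value-per-unit is D at 36/9; filling with it alone gives 3×36 = 108.
Optimal mix: 1×B + 3×D → weight 32, value 121.

121 pts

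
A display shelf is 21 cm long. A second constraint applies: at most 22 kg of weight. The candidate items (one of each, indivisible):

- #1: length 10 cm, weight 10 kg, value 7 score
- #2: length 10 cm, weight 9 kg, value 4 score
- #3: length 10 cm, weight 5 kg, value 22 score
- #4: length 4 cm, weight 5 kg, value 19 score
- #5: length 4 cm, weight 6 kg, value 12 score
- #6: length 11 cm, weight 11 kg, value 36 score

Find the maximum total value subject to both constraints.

67 score

Feasible sets respecting both limits:
- #4+#5+#6: length 19, weight 22, value 67
- #3+#6: length 21, weight 16, value 58
- #4+#6: length 15, weight 16, value 55
Best: 67 score.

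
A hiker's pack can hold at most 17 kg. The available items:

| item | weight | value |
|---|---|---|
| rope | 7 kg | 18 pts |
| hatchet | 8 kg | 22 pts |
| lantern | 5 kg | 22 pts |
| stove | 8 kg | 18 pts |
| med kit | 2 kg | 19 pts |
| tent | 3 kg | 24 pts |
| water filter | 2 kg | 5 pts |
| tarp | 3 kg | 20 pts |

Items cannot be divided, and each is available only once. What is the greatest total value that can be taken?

90 pts

This is a 0/1 knapsack; check combinations near the capacity.
- lantern+med kit+tent+water filter+tarp: weight 5+2+3+2+3=15, value 22+19+24+5+20=90
- rope+med kit+tent+water filter+tarp: weight 7+2+3+2+3=17, value 18+19+24+5+20=86
- lantern+med kit+tent+tarp: weight 5+2+3+3=13, value 22+19+24+20=85
Best: 90 pts.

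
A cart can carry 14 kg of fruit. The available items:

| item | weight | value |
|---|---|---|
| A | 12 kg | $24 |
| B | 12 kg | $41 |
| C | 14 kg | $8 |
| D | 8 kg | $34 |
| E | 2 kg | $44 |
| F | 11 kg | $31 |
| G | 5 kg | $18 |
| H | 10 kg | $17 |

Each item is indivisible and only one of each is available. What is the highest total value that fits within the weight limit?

$85

Check high-value combinations within 14 kg:
- B+E: weight 12+2=14, value 41+44=85
- D+E: weight 8+2=10, value 34+44=78
- E+F: weight 2+11=13, value 44+31=75
- A+E: weight 12+2=14, value 24+44=68
- E+G: weight 2+5=7, value 44+18=62
Best: $85.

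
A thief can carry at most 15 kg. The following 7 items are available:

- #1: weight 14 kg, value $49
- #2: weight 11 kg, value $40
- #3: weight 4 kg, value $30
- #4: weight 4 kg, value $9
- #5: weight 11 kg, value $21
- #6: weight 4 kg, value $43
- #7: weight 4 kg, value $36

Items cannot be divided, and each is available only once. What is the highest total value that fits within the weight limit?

Check high-value combinations within 15 kg:
- #3+#6+#7: weight 4+4+4=12, value 30+43+36=109
- #4+#6+#7: weight 4+4+4=12, value 9+43+36=88
- #2+#6: weight 11+4=15, value 40+43=83
- #3+#4+#6: weight 4+4+4=12, value 30+9+43=82
- #6+#7: weight 4+4=8, value 43+36=79
Best: $109.

$109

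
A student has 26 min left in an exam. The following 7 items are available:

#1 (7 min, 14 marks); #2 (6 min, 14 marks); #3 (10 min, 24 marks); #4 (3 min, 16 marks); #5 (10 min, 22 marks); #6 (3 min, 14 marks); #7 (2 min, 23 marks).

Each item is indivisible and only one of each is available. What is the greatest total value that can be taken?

This is a 0/1 knapsack; check combinations near the capacity.
- #2+#3+#4+#6+#7: time 6+10+3+3+2=24, value 14+24+16+14+23=91
- #1+#3+#4+#6+#7: time 7+10+3+3+2=25, value 14+24+16+14+23=91
- #2+#4+#5+#6+#7: time 6+3+10+3+2=24, value 14+16+22+14+23=89
- #1+#4+#5+#6+#7: time 7+3+10+3+2=25, value 14+16+22+14+23=89
- #3+#4+#5+#7: time 10+3+10+2=25, value 24+16+22+23=85
Best: 91 marks.

91 marks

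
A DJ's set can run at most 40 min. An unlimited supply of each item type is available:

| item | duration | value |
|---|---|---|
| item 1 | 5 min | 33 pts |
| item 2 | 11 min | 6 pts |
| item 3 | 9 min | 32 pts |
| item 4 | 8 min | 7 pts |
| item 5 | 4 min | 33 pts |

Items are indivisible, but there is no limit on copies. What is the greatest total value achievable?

Best value-per-unit is item 5 at 33/4, and filling with it alone uses duration 10×4=40. No mix of the others beats 10×33 = 330.

330 pts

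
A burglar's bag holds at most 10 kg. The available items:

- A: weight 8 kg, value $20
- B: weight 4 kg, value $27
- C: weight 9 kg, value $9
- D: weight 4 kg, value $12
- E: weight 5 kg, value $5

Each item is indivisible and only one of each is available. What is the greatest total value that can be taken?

$39

Check high-value combinations within 10 kg:
- B+D: weight 4+4=8, value 27+12=39
- B+E: weight 4+5=9, value 27+5=32
- B: weight 4, value 27
- A: weight 8, value 20
Best: $39.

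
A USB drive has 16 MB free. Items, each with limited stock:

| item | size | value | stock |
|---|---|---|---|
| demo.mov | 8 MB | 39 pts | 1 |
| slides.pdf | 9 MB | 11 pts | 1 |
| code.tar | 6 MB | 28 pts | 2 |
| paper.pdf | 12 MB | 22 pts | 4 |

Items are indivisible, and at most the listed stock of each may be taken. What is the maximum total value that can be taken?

Best selections within size 16 and stock limits:
- 1×demo.mov + 1×code.tar: size 14, value 67
- 2×code.tar: size 12, value 56
- 1×demo.mov: size 8, value 39
Best: 67 pts.

67 pts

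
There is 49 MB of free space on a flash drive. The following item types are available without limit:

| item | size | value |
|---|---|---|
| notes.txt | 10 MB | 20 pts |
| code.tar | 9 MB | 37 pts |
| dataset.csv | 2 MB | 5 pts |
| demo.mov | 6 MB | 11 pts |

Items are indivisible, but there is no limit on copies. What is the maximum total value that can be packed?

Best value-per-unit is code.tar at 37/9; filling with it alone gives 5×37 = 185.
Optimal mix: 5×code.tar + 2×dataset.csv → size 49, value 195.

195 pts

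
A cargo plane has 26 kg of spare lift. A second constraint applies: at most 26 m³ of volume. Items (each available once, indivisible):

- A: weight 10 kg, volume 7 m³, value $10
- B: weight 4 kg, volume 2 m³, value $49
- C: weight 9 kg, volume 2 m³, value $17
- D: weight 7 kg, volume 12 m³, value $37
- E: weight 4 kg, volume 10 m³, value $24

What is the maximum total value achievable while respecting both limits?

Feasible sets respecting both limits:
- B+C+D+E: weight 24, volume 26, value 127
- B+D+E: weight 15, volume 24, value 110
- B+C+D: weight 20, volume 16, value 103
Best: $127.

$127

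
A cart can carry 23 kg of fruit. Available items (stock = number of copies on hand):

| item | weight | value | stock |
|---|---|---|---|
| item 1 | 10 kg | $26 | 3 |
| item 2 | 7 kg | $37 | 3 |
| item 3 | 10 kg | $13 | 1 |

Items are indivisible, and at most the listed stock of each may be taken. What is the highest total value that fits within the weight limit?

$111

Top feasible selections:
- 3×item 2: weight 21, value 111
- 2×item 2: weight 14, value 74
Best: $111.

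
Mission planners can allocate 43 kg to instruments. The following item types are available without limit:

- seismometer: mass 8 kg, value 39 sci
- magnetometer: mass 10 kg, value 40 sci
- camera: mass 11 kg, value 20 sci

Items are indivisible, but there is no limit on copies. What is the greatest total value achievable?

196 sci

Best value-per-unit is seismometer at 39/8; filling with it alone gives 5×39 = 195.
Optimal mix: 4×seismometer + 1×magnetometer → mass 42, value 196.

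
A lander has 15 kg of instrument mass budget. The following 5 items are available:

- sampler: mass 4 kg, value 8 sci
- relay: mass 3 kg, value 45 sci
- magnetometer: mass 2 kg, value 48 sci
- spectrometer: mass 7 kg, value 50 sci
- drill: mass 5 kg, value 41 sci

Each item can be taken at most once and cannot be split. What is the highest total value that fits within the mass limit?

143 sci

Check high-value combinations within 15 kg:
- relay+magnetometer+spectrometer: mass 3+2+7=12, value 45+48+50=143
- sampler+relay+magnetometer+drill: mass 4+3+2+5=14, value 8+45+48+41=142
- magnetometer+spectrometer+drill: mass 2+7+5=14, value 48+50+41=139
- relay+spectrometer+drill: mass 3+7+5=15, value 45+50+41=136
Best: 143 sci.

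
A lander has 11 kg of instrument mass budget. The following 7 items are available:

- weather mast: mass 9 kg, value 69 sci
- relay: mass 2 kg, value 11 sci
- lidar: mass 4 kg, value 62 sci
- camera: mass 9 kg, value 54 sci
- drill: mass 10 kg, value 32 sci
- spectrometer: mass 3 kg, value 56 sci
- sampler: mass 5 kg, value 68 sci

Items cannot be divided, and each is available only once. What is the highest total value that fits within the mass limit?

Check high-value combinations within 11 kg:
- relay+lidar+sampler: mass 2+4+5=11, value 11+62+68=141
- relay+spectrometer+sampler: mass 2+3+5=10, value 11+56+68=135
- lidar+sampler: mass 4+5=9, value 62+68=130
Best: 141 sci.

141 sci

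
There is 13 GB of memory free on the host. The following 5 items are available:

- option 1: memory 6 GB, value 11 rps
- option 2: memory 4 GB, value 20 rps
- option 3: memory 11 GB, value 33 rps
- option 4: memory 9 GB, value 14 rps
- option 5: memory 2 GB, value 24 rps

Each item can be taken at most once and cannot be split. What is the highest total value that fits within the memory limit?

57 rps

Check high-value combinations within 13 GB:
- option 3+option 5: memory 11+2=13, value 33+24=57
- option 1+option 2+option 5: memory 6+4+2=12, value 11+20+24=55
- option 2+option 5: memory 4+2=6, value 20+24=44
- option 4+option 5: memory 9+2=11, value 14+24=38
- option 1+option 5: memory 6+2=8, value 11+24=35
Best: 57 rps.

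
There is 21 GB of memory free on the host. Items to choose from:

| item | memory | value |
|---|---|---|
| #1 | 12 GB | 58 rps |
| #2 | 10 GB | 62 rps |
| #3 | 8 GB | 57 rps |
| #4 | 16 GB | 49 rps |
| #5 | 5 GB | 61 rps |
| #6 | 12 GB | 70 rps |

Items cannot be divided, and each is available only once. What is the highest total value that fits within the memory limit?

Check high-value combinations within 21 GB:
- #5+#6: memory 5+12=17, value 61+70=131
- #3+#6: memory 8+12=20, value 57+70=127
- #2+#5: memory 10+5=15, value 62+61=123
- #1+#5: memory 12+5=17, value 58+61=119
Best: 131 rps.

131 rps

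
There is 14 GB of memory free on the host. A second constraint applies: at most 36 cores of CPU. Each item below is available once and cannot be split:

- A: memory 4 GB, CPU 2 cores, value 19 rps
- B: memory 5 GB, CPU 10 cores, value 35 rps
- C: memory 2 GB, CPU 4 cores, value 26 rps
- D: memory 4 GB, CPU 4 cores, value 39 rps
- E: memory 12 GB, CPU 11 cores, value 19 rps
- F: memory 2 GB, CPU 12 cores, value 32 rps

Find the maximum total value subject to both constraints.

132 rps

Feasible sets respecting both limits:
- B+C+D+F: memory 13, CPU 30, value 132
- A+C+D+F: memory 12, CPU 22, value 116
- A+B+C+F: memory 13, CPU 28, value 112
- B+D+F: memory 11, CPU 26, value 106
Best: 132 rps.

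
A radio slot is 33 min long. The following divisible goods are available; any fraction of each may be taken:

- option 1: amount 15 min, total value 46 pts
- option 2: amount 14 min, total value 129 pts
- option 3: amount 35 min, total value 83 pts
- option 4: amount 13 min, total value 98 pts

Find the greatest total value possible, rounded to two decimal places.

245.40

Take in order of value per unit:
- option 2 (129/14 per unit): all 14 → value 129, running total 129.00
- option 4 (98/13 per unit): all 13 → value 98, running total 227.00
- option 1 (46/15 per unit): 6 of 15 → value 6×46/15 = 18.4000, running total 245.40
Total 245.40.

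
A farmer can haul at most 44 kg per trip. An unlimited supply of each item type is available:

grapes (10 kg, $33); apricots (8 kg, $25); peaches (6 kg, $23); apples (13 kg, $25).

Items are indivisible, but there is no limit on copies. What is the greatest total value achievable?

$163

Best value-per-unit is peaches at 23/6; filling with it alone gives 7×23 = 161.
Optimal mix: 1×apricots + 6×peaches → weight 44, value 163.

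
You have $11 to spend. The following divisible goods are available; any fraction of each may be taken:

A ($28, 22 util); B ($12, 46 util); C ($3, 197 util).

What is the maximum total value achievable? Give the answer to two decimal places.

227.67

Take in order of value per unit:
- C (197/3 per unit): all 3 → value 197, running total 197.00
- B (46/12 per unit): 8 of 12 → value 8×46/12 = 30.6667, running total 227.67
Total 227.67.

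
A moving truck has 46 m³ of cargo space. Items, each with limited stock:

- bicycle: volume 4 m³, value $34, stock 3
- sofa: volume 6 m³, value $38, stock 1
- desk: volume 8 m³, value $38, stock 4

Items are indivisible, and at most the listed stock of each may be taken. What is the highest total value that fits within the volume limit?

$258

Best selections within volume 46 and stock limits:
- 2×bicycle + 1×sofa + 4×desk: volume 46, value 258
- 3×bicycle + 1×sofa + 3×desk: volume 42, value 254
- 3×bicycle + 4×desk: volume 44, value 254
Best: $258.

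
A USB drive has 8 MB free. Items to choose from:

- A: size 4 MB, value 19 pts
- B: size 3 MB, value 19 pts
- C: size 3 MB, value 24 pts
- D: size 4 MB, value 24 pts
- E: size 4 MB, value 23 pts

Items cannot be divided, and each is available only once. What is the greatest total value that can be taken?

48 pts

Check high-value combinations within 8 MB:
- C+D: size 3+4=7, value 24+24=48
- C+E: size 3+4=7, value 24+23=47
- D+E: size 4+4=8, value 24+23=47
Best: 48 pts.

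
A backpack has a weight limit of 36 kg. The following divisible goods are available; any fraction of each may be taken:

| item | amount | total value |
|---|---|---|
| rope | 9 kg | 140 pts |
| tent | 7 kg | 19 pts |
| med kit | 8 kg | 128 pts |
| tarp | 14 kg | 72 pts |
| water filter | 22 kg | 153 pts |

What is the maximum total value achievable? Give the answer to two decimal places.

Take in order of value per unit:
- med kit (128/8 per unit): all 8 → value 128, running total 128.00
- rope (140/9 per unit): all 9 → value 140, running total 268.00
- water filter (153/22 per unit): 19 of 22 → value 19×153/22 = 132.1364, running total 400.14
Total 400.14.

400.14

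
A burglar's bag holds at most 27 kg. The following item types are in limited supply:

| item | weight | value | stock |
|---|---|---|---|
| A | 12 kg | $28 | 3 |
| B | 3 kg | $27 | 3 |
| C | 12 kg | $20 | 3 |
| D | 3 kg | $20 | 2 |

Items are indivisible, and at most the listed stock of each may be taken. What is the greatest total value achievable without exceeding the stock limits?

$149

Top feasible selections:
- 1×A + 3×B + 2×D: weight 27, value 149
- 3×B + 1×C + 2×D: weight 27, value 141
- 1×A + 3×B + 1×D: weight 24, value 129
- 1×A + 2×B + 2×D: weight 24, value 122
Best: $149.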